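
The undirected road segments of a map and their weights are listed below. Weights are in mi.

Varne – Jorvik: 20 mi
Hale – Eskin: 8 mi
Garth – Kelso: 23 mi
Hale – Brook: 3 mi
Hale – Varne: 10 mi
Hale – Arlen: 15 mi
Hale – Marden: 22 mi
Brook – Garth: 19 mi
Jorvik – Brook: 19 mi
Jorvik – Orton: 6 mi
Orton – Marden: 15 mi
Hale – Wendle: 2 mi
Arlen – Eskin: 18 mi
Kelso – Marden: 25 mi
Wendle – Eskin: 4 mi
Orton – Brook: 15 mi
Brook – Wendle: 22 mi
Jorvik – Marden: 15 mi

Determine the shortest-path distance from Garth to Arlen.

Running Dijkstra from Garth:
Garth: 0
Brook: 19  (via Garth)
Hale: 22  (via Brook)
Kelso: 23  (via Garth)
Wendle: 24  (via Hale)
Eskin: 28  (via Wendle)
Varne: 32  (via Hale)
Orton: 34  (via Brook)
Arlen: 37  (via Hale)
Shortest route: Garth → Brook → Hale → Arlen = 37 mi.

37 mi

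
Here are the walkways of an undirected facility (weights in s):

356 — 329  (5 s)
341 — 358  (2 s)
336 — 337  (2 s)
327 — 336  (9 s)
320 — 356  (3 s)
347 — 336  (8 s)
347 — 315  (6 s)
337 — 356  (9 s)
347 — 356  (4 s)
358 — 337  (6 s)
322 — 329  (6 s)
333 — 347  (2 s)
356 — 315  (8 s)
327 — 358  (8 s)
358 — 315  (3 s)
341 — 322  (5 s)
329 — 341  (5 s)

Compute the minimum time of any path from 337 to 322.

13 s

Settle nodes by increasing distance from 337:
337: 0
336: 2  (via 337)
358: 6  (via 337)
341: 8  (via 358)
356: 9  (via 337)
315: 9  (via 358)
347: 10  (via 336)
327: 11  (via 336)
333: 12  (via 347)
320: 12  (via 356)
322: 13  (via 341)
Shortest route: 337 → 358 → 341 → 322 = 13 s.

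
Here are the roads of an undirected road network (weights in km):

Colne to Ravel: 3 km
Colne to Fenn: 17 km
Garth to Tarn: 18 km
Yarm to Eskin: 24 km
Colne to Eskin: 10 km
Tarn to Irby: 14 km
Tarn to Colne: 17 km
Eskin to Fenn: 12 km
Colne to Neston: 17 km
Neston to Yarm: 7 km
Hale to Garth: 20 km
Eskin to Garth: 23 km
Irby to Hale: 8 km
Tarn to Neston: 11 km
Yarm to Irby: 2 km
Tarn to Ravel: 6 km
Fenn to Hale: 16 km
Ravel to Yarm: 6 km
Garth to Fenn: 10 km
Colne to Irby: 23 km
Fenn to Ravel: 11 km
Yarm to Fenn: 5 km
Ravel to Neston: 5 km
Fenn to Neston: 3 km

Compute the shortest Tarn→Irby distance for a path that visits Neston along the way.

20 km

Shortest Tarn→Neston: Tarn → Neston = 11
Best Neston to Irby: Neston → Yarm → Irby costing 9
Total via Neston: 11 + 9 = 20 km.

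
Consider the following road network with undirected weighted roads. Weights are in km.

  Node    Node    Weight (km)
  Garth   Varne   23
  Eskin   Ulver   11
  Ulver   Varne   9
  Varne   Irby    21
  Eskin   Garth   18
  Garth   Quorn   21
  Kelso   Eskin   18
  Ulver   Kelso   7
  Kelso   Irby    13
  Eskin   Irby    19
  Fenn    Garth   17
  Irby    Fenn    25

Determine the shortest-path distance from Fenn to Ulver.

Settle nodes by increasing distance from Fenn:
Fenn: 0
Garth: 17  (via Fenn)
Irby: 25  (via Fenn)
Eskin: 35  (via Garth)
Kelso: 38  (via Irby)
Quorn: 38  (via Garth)
Varne: 40  (via Garth)
Ulver: 45  (via Kelso)
Shortest route: Fenn → Irby → Kelso → Ulver = 45 km.

45 km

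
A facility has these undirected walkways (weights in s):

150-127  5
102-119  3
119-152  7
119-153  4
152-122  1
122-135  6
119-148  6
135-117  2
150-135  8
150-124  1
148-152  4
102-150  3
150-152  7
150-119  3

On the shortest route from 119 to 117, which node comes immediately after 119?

150

Candidate routes:
119–152–122–135–117: 7+1+6+2 = 16
119–150–135–117: 3+8+2 = 13
119–102–150–135–117: 3+3+8+2 = 16
119–148–152–122–135–117: 6+4+1+6+2 = 19
The minimum is 13 s via 119–150–135–117.
So from 119 the first move is to 150.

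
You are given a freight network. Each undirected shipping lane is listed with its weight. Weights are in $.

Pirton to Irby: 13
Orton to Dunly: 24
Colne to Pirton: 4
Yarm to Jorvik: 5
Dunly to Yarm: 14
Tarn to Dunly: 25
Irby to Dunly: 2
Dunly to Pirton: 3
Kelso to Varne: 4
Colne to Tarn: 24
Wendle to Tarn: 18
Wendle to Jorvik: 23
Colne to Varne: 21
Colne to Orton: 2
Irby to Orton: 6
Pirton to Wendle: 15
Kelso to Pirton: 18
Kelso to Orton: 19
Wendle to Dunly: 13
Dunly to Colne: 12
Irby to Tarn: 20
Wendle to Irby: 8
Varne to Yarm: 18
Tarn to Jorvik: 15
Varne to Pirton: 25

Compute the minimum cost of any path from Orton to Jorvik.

$27

Running Dijkstra from Orton:
Orton: 0
Colne: 2  (via Orton)
Pirton: 6  (via Colne)
Irby: 6  (via Orton)
Dunly: 8  (via Irby)
Wendle: 14  (via Irby)
Kelso: 19  (via Orton)
Yarm: 22  (via Dunly)
Varne: 23  (via Colne)
Tarn: 26  (via Colne)
Jorvik: 27  (via Yarm)
Shortest route: Orton–Irby–Dunly–Yarm–Jorvik = $27.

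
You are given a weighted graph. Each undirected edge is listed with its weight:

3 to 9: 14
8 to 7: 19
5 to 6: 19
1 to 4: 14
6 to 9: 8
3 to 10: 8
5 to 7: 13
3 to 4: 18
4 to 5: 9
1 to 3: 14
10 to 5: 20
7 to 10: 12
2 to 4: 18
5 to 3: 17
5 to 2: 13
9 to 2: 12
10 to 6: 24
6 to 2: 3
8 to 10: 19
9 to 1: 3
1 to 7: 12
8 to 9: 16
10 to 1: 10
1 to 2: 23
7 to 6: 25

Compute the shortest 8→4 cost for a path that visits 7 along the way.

Best 8 to 7: 8 → 7 costing 19
Best 7 to 4: 7 → 5 → 4 costing 22
Total via 7: 19 + 22 = 41.

41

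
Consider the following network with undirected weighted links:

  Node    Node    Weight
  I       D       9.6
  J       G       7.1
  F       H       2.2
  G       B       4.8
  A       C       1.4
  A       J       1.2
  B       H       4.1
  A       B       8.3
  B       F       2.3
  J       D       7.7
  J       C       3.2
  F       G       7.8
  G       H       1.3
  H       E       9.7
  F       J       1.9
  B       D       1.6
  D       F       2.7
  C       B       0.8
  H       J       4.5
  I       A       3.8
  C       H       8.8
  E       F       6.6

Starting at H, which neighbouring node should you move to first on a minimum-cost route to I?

F

Candidate routes:
H–B–C–A–I: 4.1+0.8+1.4+3.8 = 10.1
H–F–B–C–A–I: 2.2+2.3+0.8+1.4+3.8 = 10.5
H–J–A–I: 4.5+1.2+3.8 = 9.5
H–F–J–A–I: 2.2+1.9+1.2+3.8 = 9.1
The minimum is 9.1 via H–F–J–A–I.
So from H the first move is to F.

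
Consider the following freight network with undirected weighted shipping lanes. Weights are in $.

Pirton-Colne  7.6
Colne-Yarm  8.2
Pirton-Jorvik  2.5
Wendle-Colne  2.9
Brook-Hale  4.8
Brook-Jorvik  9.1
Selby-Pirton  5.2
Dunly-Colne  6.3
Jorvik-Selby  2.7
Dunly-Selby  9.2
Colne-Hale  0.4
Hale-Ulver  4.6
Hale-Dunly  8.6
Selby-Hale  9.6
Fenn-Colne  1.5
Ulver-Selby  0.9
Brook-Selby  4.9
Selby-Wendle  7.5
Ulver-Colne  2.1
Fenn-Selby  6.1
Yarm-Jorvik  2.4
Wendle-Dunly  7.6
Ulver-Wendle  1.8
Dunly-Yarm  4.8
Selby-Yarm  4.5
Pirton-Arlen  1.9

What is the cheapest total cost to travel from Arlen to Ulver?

$8

Shortest distances from Arlen:
Arlen: 0
Pirton: 1.9  (via Arlen)
Jorvik: 4.4  (via Pirton)
Yarm: 6.8  (via Jorvik)
Selby: 7.1  (via Pirton)
Ulver: 8  (via Selby)
Shortest route: Arlen–Pirton–Selby–Ulver = $8.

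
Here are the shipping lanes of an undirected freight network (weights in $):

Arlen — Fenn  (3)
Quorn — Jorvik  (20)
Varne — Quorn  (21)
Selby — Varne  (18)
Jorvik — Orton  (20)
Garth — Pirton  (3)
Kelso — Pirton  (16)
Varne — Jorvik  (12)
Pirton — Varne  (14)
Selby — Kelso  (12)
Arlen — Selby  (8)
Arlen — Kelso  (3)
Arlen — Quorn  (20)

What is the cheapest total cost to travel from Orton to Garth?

Settle nodes by increasing distance from Orton:
Orton: 0
Jorvik: 20  (via Orton)
Varne: 32  (via Jorvik)
Quorn: 40  (via Jorvik)
Pirton: 46  (via Varne)
Garth: 49  (via Pirton)
Shortest route: Orton → Jorvik → Varne → Pirton → Garth = $49.

$49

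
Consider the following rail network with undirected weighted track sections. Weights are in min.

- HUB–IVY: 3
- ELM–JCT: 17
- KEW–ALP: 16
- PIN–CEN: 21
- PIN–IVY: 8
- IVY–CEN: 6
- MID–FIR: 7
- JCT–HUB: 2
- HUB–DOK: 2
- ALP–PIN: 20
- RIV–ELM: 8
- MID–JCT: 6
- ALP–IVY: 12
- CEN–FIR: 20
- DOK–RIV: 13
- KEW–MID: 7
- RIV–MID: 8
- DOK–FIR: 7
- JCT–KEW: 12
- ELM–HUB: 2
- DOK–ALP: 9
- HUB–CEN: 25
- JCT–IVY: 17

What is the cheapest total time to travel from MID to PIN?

19 min

Shortest distances from MID:
MID: 0
JCT: 6  (via MID)
FIR: 7  (via MID)
KEW: 7  (via MID)
RIV: 8  (via MID)
HUB: 8  (via JCT)
ELM: 10  (via HUB)
DOK: 10  (via HUB)
IVY: 11  (via HUB)
CEN: 17  (via IVY)
PIN: 19  (via IVY)
Shortest route: MID → JCT → HUB → IVY → PIN = 19 min.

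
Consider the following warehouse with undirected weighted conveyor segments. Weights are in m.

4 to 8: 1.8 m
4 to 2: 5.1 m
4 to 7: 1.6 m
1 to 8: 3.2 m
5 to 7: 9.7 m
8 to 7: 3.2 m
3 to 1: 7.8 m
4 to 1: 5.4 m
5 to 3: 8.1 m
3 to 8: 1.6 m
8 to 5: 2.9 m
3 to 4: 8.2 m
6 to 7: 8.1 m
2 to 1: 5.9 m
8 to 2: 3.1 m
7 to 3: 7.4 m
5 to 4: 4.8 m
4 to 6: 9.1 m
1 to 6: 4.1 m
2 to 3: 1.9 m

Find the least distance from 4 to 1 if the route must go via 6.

13.2 m

Shortest 4→6: 4–6 = 9.1
Best 6 to 1: 6–1 costing 4.1
Total via 6: 9.1 + 4.1 = 13.2 m.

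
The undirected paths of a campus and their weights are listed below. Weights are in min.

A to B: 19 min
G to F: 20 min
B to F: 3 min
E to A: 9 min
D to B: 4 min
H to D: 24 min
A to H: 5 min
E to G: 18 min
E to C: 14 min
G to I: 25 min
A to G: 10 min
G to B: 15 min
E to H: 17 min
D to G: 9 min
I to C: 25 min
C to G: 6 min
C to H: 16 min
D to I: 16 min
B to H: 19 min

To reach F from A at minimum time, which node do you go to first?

Compare a few routes:
A - G - D - B - F: 10+9+4+3 = 26
A - H - B - F: 5+19+3 = 27
A - B - F: 19+3 = 22
Cheapest is A - B - F at 22 min.
So from A the first move is to B.

B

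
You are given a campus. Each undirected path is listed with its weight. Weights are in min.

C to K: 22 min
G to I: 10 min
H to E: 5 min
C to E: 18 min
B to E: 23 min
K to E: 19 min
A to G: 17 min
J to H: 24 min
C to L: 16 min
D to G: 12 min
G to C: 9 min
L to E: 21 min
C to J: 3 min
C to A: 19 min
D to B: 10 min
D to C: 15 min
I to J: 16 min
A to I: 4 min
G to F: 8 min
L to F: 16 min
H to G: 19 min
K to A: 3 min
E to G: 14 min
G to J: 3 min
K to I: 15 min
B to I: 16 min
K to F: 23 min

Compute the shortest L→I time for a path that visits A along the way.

39 min

Shortest L→A: L–C–A = 35
Shortest A→I: A–I = 4
Total via A: 35 + 4 = 39 min.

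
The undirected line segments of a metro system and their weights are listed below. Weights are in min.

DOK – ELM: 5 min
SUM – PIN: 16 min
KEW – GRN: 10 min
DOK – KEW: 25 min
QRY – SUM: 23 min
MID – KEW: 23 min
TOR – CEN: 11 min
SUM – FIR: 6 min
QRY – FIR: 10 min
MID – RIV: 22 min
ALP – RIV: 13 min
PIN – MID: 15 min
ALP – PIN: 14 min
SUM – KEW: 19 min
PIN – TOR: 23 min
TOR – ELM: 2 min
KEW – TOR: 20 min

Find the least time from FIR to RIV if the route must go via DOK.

Shortest FIR→DOK: FIR → SUM → KEW → DOK = 50
Shortest DOK→RIV: DOK → ELM → TOR → PIN → ALP → RIV = 57
Total via DOK: 50 + 57 = 107 min.

107 min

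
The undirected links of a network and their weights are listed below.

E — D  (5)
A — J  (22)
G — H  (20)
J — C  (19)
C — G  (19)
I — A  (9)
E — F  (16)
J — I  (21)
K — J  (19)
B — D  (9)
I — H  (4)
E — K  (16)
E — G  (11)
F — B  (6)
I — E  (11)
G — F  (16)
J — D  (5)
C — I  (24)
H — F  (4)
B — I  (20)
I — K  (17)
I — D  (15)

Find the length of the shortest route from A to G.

Compare a few routes:
A → I → H → F → G: 9+4+4+16 = 33
A → I → E → G: 9+11+11 = 31
The minimum is 31 via A → I → E → G.

31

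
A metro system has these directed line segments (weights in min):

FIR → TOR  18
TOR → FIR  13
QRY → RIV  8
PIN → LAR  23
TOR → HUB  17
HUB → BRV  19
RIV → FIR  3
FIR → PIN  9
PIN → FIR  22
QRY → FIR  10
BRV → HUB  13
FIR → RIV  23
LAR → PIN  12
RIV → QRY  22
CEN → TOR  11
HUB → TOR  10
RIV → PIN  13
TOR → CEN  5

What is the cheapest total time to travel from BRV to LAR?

Enumerating some paths:
BRV → HUB → TOR → FIR → PIN → LAR: 13+10+13+9+23 = 68
BRV → HUB → TOR → FIR → RIV → PIN → LAR: 13+10+13+23+13+23 = 95
The minimum is 68 min via BRV → HUB → TOR → FIR → PIN → LAR.

68 min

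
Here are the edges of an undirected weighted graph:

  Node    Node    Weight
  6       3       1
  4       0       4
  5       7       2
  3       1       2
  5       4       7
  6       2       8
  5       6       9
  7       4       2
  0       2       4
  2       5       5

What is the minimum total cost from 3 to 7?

Enumerating some paths:
3 → 6 → 5 → 7: 1+9+2 = 12
3 → 6 → 5 → 4 → 7: 1+9+7+2 = 19
3 → 6 → 2 → 0 → 4 → 7: 1+8+4+4+2 = 19
3 → 6 → 2 → 5 → 7: 1+8+5+2 = 16
The minimum is 12 via 3 → 6 → 5 → 7.

12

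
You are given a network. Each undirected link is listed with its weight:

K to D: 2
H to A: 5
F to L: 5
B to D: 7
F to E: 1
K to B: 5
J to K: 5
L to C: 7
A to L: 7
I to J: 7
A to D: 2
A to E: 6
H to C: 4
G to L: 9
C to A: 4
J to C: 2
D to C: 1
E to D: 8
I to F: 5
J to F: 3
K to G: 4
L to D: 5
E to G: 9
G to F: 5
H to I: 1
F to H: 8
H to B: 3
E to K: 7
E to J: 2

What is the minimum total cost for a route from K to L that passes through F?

Shortest K→F: K → J → F = 8
Best F to L: F → L costing 5
Total via F: 8 + 5 = 13.

13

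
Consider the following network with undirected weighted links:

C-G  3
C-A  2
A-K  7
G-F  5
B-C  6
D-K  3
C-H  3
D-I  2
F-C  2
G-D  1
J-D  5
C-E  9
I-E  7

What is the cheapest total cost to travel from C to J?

9

Running Dijkstra from C:
C: 0
A: 2  (via C)
F: 2  (via C)
G: 3  (via C)
H: 3  (via C)
D: 4  (via G)
B: 6  (via C)
I: 6  (via D)
K: 7  (via D)
E: 9  (via C)
J: 9  (via D)
Shortest route: C → G → D → J = 9.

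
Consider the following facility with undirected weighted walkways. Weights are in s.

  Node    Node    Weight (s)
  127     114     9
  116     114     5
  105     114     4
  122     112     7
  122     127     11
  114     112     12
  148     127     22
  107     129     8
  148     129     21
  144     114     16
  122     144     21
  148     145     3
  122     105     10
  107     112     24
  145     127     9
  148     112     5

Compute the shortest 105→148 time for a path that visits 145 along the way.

Shortest 105→145: 105 → 114 → 127 → 145 = 22
Best 145 to 148: 145 → 148 costing 3
Total via 145: 22 + 3 = 25 s.

25 s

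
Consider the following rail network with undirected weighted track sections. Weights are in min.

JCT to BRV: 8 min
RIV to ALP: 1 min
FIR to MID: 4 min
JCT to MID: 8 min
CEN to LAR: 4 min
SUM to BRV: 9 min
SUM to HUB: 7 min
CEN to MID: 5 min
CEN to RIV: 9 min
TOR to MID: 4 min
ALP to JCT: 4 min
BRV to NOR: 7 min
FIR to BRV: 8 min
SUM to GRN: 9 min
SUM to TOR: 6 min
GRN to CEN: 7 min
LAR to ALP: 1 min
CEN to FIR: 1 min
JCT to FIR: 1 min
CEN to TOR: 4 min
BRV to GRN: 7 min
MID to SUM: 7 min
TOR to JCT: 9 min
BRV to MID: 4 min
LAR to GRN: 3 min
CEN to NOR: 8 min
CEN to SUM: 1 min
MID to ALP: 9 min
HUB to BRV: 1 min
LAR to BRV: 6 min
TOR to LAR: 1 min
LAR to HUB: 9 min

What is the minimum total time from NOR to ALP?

Shortest distances from NOR:
NOR: 0
BRV: 7  (via NOR)
CEN: 8  (via NOR)
HUB: 8  (via BRV)
SUM: 9  (via CEN)
FIR: 9  (via CEN)
JCT: 10  (via FIR)
MID: 11  (via BRV)
LAR: 12  (via CEN)
TOR: 12  (via CEN)
ALP: 13  (via LAR)
Shortest route: NOR → CEN → LAR → ALP = 13 min.

13 min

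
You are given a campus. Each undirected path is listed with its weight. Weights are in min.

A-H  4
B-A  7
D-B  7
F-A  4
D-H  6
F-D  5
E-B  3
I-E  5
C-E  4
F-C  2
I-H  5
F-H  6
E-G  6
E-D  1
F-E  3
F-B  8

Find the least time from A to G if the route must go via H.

17 min

Shortest A→H: A–H = 4
Shortest H→G: H–D–E–G = 13
Total via H: 4 + 13 = 17 min.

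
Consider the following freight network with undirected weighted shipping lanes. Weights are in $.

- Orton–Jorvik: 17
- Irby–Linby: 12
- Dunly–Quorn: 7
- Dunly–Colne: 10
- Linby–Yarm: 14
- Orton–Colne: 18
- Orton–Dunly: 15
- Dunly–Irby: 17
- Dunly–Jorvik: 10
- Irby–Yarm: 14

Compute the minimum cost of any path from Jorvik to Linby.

Shortest distances from Jorvik:
Jorvik: 0
Dunly: 10  (via Jorvik)
Orton: 17  (via Jorvik)
Quorn: 17  (via Dunly)
Colne: 20  (via Dunly)
Irby: 27  (via Dunly)
Linby: 39  (via Irby)
Shortest route: Jorvik → Dunly → Irby → Linby = $39.

$39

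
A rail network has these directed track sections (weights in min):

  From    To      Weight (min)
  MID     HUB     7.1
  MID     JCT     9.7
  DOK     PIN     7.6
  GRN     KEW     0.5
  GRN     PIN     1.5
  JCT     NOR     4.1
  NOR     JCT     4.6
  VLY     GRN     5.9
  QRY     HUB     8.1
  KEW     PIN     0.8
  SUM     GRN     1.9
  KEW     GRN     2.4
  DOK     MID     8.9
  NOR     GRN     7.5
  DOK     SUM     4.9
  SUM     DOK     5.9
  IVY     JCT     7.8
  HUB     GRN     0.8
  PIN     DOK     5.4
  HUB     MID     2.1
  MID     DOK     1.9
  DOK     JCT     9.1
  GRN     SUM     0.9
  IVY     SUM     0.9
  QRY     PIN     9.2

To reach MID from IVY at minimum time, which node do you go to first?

Enumerating some paths:
IVY - SUM - GRN - KEW - PIN - DOK - MID: 0.9+1.9+0.5+0.8+5.4+8.9 = 18.4
IVY - SUM - DOK - MID: 0.9+5.9+8.9 = 15.7
IVY - JCT - NOR - GRN - KEW - PIN - DOK - MID: 7.8+4.1+7.5+0.5+0.8+5.4+8.9 = 35
IVY - SUM - GRN - PIN - DOK - MID: 0.9+1.9+1.5+5.4+8.9 = 18.6
Cheapest is IVY - SUM - DOK - MID at 15.7 min.
So from IVY the first move is to SUM.

SUM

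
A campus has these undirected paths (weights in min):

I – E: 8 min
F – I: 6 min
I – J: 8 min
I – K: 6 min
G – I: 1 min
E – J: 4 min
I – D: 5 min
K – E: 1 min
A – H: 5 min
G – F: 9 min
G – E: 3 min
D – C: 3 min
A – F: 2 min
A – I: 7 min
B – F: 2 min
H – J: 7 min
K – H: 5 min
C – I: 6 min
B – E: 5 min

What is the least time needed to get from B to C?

Shortest distances from B:
B: 0
F: 2  (via B)
A: 4  (via F)
E: 5  (via B)
K: 6  (via E)
G: 8  (via E)
I: 8  (via F)
H: 9  (via A)
J: 9  (via E)
D: 13  (via I)
C: 14  (via I)
Shortest route: B → F → I → C = 14 min.

14 min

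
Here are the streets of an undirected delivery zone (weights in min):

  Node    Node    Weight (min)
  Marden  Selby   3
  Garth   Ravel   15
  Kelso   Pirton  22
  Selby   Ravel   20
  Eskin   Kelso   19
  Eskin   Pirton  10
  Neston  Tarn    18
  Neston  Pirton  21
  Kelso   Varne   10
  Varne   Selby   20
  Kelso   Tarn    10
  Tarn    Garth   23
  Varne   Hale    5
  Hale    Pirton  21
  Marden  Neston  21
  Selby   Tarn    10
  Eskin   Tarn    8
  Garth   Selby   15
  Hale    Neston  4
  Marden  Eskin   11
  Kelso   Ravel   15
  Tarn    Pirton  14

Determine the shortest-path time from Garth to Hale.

40 min

Running Dijkstra from Garth:
Garth: 0
Ravel: 15  (via Garth)
Selby: 15  (via Garth)
Marden: 18  (via Selby)
Tarn: 23  (via Garth)
Eskin: 29  (via Marden)
Kelso: 30  (via Ravel)
Varne: 35  (via Selby)
Pirton: 37  (via Tarn)
Neston: 39  (via Marden)
Hale: 40  (via Varne)
Shortest route: Garth–Selby–Varne–Hale = 40 min.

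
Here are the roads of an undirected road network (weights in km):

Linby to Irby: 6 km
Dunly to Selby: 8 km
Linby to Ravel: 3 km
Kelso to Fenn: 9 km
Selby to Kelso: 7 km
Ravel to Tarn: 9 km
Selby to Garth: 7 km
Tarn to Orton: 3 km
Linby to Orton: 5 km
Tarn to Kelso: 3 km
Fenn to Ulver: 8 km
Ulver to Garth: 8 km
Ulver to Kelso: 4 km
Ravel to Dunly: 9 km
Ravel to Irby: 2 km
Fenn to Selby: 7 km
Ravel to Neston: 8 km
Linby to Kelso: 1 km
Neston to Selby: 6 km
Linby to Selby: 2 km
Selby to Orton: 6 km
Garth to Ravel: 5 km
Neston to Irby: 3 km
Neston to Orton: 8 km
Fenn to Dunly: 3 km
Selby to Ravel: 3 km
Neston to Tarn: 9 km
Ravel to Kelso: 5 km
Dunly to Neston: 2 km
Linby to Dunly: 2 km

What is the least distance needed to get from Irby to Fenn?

Running Dijkstra from Irby:
Irby: 0
Ravel: 2  (via Irby)
Neston: 3  (via Irby)
Linby: 5  (via Ravel)
Selby: 5  (via Ravel)
Dunly: 5  (via Neston)
Kelso: 6  (via Linby)
Garth: 7  (via Ravel)
Fenn: 8  (via Dunly)
Shortest route: Irby–Neston–Dunly–Fenn = 8 km.

8 km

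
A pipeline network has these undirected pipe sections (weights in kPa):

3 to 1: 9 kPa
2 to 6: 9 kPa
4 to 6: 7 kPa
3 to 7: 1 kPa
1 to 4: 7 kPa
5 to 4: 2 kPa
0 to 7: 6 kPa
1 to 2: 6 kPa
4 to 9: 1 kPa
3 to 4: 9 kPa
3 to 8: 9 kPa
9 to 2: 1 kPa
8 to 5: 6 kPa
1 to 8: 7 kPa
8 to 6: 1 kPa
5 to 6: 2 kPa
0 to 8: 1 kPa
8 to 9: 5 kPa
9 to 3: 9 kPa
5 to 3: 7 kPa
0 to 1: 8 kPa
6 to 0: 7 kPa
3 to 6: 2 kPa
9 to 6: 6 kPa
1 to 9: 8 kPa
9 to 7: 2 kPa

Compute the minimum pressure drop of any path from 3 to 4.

4 kPa

Enumerating some paths:
3–4: 9 = 9
3–7–9–4: 1+2+1 = 4
3–6–5–4: 2+2+2 = 6
3–5–4: 7+2 = 9
The minimum is 4 kPa via 3–7–9–4.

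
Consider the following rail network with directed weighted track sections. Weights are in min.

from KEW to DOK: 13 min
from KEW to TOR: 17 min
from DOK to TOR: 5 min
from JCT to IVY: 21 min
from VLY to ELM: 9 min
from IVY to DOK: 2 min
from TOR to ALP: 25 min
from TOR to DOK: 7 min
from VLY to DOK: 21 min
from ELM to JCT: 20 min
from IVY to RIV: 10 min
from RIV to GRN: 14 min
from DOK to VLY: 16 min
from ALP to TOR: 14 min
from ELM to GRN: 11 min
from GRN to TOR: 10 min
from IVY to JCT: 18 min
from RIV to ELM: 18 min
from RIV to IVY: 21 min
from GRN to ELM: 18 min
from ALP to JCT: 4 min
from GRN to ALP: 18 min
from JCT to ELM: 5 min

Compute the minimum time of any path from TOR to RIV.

60 min

Candidate routes:
TOR - DOK - VLY - ELM - JCT - IVY - RIV: 7+16+9+20+21+10 = 83
TOR - ALP - JCT - IVY - RIV: 25+4+21+10 = 60
Cheapest is TOR - ALP - JCT - IVY - RIV at 60 min.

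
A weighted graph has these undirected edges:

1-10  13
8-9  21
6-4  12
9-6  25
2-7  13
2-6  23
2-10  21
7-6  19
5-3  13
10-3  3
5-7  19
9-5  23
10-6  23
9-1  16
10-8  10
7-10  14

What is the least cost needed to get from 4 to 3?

38

Running Dijkstra from 4:
4: 0
6: 12  (via 4)
7: 31  (via 6)
2: 35  (via 6)
10: 35  (via 6)
9: 37  (via 6)
3: 38  (via 10)
Shortest route: 4–6–10–3 = 38.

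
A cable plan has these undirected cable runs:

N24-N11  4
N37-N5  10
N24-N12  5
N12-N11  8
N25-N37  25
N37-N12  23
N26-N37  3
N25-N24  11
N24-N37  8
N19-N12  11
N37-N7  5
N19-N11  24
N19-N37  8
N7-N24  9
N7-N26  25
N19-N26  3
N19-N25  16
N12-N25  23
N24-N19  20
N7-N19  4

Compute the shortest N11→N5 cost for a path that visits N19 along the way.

Best N11 to N19: N11–N24–N7–N19 costing 17
Shortest N19→N5: N19–N26–N37–N5 = 16
Total via N19: 17 + 16 = 33.

33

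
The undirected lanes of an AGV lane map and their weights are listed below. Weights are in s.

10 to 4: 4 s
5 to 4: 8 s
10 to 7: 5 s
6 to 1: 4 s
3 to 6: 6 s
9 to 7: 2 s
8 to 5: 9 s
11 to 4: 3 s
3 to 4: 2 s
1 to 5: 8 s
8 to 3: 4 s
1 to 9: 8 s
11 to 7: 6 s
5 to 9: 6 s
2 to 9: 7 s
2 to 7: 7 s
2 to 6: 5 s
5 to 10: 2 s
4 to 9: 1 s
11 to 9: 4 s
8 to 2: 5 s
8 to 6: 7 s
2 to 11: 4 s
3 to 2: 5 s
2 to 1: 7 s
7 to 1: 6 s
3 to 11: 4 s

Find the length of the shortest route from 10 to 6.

12 s

Compare a few routes:
10 - 5 - 1 - 6: 2+8+4 = 14
10 - 7 - 1 - 6: 5+6+4 = 15
10 - 4 - 3 - 6: 4+2+6 = 12
Cheapest is 10 - 4 - 3 - 6 at 12 s.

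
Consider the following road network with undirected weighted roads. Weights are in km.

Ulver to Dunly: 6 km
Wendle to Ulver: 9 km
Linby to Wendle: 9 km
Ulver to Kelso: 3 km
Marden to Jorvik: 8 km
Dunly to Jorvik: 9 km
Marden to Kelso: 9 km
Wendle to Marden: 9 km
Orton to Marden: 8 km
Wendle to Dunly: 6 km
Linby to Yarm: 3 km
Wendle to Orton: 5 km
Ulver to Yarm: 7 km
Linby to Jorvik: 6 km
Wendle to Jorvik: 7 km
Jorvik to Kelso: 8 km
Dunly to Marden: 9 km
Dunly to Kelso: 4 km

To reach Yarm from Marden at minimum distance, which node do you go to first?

Candidate routes:
Marden → Kelso → Ulver → Yarm: 9+3+7 = 19
Marden → Jorvik → Linby → Yarm: 8+6+3 = 17
The minimum is 17 km via Marden → Jorvik → Linby → Yarm.
So from Marden the first move is to Jorvik.

Jorvik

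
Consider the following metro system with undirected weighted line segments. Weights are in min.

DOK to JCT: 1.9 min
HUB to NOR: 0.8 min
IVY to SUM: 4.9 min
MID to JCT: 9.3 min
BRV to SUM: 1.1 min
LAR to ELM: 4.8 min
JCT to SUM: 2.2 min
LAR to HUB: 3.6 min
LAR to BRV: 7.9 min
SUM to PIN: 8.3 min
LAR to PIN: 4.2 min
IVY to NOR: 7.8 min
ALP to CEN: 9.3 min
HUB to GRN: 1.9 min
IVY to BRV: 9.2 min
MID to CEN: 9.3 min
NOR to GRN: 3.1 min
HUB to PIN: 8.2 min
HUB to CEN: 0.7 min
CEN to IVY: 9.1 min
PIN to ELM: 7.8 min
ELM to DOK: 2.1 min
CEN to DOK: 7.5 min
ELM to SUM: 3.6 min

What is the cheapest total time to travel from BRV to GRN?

Shortest distances from BRV:
BRV: 0
SUM: 1.1  (via BRV)
JCT: 3.3  (via SUM)
ELM: 4.7  (via SUM)
DOK: 5.2  (via JCT)
IVY: 6  (via SUM)
LAR: 7.9  (via BRV)
PIN: 9.4  (via SUM)
HUB: 11.5  (via LAR)
CEN: 12.2  (via HUB)
NOR: 12.3  (via HUB)
MID: 12.6  (via JCT)
GRN: 13.4  (via HUB)
Shortest route: BRV–LAR–HUB–GRN = 13.4 min.

13.4 min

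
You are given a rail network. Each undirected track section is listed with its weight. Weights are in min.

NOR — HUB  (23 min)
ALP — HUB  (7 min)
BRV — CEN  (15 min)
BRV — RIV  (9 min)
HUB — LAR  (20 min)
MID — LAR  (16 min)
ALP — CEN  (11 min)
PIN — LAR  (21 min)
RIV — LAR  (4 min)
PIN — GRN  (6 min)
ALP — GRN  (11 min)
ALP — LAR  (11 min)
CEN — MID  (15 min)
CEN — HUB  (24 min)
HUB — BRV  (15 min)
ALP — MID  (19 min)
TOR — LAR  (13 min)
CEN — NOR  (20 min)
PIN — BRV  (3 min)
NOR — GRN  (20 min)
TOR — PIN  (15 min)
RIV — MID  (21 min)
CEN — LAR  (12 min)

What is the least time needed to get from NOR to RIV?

Enumerating some paths:
NOR - CEN - LAR - RIV: 20+12+4 = 36
NOR - GRN - PIN - BRV - RIV: 20+6+3+9 = 38
The minimum is 36 min via NOR - CEN - LAR - RIV.

36 min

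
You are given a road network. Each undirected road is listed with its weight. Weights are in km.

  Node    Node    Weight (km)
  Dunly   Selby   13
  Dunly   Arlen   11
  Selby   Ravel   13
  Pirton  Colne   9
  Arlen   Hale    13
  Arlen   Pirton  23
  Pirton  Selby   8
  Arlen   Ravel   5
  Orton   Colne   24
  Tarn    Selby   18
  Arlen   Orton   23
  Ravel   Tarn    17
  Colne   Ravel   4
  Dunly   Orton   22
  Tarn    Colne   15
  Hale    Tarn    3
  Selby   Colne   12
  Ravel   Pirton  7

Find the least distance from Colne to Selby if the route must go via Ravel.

Shortest Colne→Ravel: Colne → Ravel = 4
Best Ravel to Selby: Ravel → Selby costing 13
Total via Ravel: 4 + 13 = 17 km.

17 km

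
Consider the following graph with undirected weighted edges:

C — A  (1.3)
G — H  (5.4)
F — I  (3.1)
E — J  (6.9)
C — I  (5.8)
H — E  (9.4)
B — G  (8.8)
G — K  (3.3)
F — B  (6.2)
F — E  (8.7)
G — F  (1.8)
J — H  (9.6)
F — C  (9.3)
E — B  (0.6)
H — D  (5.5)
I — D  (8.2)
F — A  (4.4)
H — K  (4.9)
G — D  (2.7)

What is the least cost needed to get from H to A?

Candidate routes:
H–K–G–F–A: 4.9+3.3+1.8+4.4 = 14.4
H–G–F–A: 5.4+1.8+4.4 = 11.6
H–D–G–F–A: 5.5+2.7+1.8+4.4 = 14.4
H–G–F–I–C–A: 5.4+1.8+3.1+5.8+1.3 = 17.4
The minimum is 11.6 via H–G–F–A.

11.6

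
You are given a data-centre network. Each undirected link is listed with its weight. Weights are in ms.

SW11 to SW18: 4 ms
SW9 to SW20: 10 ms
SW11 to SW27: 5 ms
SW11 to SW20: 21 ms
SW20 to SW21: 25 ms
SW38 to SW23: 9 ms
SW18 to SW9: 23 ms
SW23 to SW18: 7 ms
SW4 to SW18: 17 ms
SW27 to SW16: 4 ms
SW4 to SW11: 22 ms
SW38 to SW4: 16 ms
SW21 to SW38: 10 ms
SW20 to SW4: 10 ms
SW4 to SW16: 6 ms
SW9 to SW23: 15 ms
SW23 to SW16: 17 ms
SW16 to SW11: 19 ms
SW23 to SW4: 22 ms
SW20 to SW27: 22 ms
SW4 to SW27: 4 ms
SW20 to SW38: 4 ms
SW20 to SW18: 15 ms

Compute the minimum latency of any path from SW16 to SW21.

30 ms

Running Dijkstra from SW16:
SW16: 0
SW27: 4  (via SW16)
SW4: 6  (via SW16)
SW11: 9  (via SW27)
SW18: 13  (via SW11)
SW20: 16  (via SW4)
SW23: 17  (via SW16)
SW38: 20  (via SW20)
SW9: 26  (via SW20)
SW21: 30  (via SW38)
Shortest route: SW16–SW4–SW20–SW38–SW21 = 30 ms.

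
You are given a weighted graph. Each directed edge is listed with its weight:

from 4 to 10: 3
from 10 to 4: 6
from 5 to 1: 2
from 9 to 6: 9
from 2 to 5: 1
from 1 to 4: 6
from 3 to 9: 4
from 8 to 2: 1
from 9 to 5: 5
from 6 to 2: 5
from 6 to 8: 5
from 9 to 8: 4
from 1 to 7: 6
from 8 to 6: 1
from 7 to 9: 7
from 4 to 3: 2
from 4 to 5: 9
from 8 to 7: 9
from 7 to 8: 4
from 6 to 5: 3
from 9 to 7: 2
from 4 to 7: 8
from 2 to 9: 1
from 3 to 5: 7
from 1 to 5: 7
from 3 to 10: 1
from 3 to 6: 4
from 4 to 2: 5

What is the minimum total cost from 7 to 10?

Enumerating some paths:
7–8–2–5–1–4–10: 4+1+1+2+6+3 = 17
7–8–6–5–1–4–3–10: 4+1+3+2+6+2+1 = 19
7–8–6–5–1–4–10: 4+1+3+2+6+3 = 19
Cheapest is 7–8–2–5–1–4–10 at 17.

17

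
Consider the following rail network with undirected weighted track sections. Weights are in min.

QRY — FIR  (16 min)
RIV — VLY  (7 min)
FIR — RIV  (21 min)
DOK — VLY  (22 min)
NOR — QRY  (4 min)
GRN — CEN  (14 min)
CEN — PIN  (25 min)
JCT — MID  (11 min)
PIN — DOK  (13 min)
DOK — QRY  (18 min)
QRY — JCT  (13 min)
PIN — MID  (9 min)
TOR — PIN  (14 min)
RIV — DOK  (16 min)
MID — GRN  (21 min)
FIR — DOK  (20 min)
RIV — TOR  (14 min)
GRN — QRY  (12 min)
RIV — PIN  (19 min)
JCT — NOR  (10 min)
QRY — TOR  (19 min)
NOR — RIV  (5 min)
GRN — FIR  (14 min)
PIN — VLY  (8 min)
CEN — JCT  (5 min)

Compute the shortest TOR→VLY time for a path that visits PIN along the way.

Best TOR to PIN: TOR → PIN costing 14
Shortest PIN→VLY: PIN → VLY = 8
Total via PIN: 14 + 8 = 22 min.

22 min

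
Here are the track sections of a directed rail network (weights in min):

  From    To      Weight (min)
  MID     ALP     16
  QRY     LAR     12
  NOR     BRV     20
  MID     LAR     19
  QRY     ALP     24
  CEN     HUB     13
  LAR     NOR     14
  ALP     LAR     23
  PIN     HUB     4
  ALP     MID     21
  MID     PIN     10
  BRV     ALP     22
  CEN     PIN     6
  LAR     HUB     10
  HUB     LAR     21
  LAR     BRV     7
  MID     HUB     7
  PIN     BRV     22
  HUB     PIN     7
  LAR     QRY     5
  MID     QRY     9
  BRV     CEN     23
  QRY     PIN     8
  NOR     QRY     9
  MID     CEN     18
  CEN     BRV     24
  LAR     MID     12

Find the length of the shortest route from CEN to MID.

Running Dijkstra from CEN:
CEN: 0
PIN: 6  (via CEN)
HUB: 10  (via PIN)
BRV: 24  (via CEN)
LAR: 31  (via HUB)
QRY: 36  (via LAR)
MID: 43  (via LAR)
Shortest route: CEN → PIN → HUB → LAR → MID = 43 min.

43 min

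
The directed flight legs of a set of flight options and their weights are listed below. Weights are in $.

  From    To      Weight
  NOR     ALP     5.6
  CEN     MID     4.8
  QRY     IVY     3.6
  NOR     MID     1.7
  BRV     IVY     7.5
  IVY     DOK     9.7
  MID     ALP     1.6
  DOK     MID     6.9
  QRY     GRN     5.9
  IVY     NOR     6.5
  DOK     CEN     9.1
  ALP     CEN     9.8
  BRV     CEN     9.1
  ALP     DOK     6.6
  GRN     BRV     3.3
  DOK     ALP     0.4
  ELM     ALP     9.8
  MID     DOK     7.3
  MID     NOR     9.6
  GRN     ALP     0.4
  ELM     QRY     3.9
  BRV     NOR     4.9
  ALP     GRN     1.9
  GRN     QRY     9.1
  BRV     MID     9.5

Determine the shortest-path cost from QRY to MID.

Candidate routes:
QRY - IVY - NOR - MID: 3.6+6.5+1.7 = 11.8
QRY - GRN - BRV - MID: 5.9+3.3+9.5 = 18.7
QRY - GRN - BRV - NOR - MID: 5.9+3.3+4.9+1.7 = 15.8
The minimum is $11.8 via QRY - IVY - NOR - MID.

$11.8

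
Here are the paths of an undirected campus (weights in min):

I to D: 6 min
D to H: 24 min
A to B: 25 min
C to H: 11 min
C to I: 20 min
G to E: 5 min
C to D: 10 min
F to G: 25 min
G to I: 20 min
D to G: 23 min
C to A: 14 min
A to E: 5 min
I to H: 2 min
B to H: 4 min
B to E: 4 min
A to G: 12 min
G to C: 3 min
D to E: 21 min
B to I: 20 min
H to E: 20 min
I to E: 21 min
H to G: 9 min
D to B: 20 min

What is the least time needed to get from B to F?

Candidate routes:
B–H–G–F: 4+9+25 = 38
B–H–C–G–F: 4+11+3+25 = 43
B–E–G–F: 4+5+25 = 34
Cheapest is B–E–G–F at 34 min.

34 min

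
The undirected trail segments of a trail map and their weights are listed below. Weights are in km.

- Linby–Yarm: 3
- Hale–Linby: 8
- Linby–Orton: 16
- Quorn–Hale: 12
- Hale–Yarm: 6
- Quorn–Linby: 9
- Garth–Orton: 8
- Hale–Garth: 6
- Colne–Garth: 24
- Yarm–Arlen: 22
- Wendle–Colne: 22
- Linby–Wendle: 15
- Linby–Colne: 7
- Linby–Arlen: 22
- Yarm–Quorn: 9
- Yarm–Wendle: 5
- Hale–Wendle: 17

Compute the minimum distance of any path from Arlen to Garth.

34 km

Enumerating some paths:
Arlen → Linby → Hale → Garth: 22+8+6 = 36
Arlen → Yarm → Linby → Hale → Garth: 22+3+8+6 = 39
Arlen → Yarm → Hale → Garth: 22+6+6 = 34
Arlen → Linby → Yarm → Hale → Garth: 22+3+6+6 = 37
Cheapest is Arlen → Yarm → Hale → Garth at 34 km.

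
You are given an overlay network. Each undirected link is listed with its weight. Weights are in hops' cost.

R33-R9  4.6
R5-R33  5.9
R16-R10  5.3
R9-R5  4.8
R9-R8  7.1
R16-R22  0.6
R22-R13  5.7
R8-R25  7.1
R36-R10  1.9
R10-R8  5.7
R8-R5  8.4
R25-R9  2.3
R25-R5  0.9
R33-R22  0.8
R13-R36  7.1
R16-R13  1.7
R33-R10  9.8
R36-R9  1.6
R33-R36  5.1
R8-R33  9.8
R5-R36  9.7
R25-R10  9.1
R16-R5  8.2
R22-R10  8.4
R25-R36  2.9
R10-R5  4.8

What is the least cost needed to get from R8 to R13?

Settle nodes by increasing distance from R8:
R8: 0
R10: 5.7  (via R8)
R25: 7.1  (via R8)
R9: 7.1  (via R8)
R36: 7.6  (via R10)
R5: 8  (via R25)
R33: 9.8  (via R8)
R22: 10.6  (via R33)
R16: 11  (via R10)
R13: 12.7  (via R16)
Shortest route: R8–R10–R16–R13 = 12.7 hops' cost.

12.7 hops' cost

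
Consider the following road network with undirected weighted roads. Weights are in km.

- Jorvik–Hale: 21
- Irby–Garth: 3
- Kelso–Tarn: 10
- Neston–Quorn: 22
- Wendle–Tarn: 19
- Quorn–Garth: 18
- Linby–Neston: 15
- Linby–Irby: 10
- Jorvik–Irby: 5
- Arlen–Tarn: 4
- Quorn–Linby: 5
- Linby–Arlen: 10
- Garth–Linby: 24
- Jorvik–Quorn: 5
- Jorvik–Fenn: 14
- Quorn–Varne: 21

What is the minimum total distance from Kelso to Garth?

Running Dijkstra from Kelso:
Kelso: 0
Tarn: 10  (via Kelso)
Arlen: 14  (via Tarn)
Linby: 24  (via Arlen)
Quorn: 29  (via Linby)
Wendle: 29  (via Tarn)
Irby: 34  (via Linby)
Jorvik: 34  (via Quorn)
Garth: 37  (via Irby)
Shortest route: Kelso–Tarn–Arlen–Linby–Irby–Garth = 37 km.

37 km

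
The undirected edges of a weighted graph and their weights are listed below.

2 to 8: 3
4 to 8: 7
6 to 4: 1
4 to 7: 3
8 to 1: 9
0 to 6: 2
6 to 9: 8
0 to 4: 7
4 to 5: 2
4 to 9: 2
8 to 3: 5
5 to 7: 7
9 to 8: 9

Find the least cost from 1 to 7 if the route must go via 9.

23

Shortest 1→9: 1–8–9 = 18
Best 9 to 7: 9–4–7 costing 5
Total via 9: 18 + 5 = 23.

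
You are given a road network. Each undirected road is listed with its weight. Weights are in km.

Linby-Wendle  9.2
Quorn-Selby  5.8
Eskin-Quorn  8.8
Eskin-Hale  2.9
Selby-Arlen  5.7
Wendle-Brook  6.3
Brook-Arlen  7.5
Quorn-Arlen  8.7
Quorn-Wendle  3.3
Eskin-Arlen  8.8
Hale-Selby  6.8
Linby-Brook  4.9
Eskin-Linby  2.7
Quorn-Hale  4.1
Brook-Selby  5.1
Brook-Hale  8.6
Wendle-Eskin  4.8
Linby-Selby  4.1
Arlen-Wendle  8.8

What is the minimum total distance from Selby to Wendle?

9.1 km

Enumerating some paths:
Selby → Linby → Eskin → Wendle: 4.1+2.7+4.8 = 11.6
Selby → Brook → Wendle: 5.1+6.3 = 11.4
Selby → Quorn → Wendle: 5.8+3.3 = 9.1
Cheapest is Selby → Quorn → Wendle at 9.1 km.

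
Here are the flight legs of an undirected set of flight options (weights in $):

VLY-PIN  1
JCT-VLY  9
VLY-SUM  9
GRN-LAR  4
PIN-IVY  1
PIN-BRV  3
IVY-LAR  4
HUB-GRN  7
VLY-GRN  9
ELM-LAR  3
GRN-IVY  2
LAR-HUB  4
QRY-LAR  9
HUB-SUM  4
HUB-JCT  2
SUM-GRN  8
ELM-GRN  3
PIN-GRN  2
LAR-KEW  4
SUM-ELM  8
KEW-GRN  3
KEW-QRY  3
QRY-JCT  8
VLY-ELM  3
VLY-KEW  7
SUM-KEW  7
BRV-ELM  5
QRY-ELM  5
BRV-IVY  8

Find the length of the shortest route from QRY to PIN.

$8

Settle nodes by increasing distance from QRY:
QRY: 0
KEW: 3  (via QRY)
ELM: 5  (via QRY)
GRN: 6  (via KEW)
LAR: 7  (via KEW)
PIN: 8  (via GRN)
Shortest route: QRY–KEW–GRN–PIN = $8.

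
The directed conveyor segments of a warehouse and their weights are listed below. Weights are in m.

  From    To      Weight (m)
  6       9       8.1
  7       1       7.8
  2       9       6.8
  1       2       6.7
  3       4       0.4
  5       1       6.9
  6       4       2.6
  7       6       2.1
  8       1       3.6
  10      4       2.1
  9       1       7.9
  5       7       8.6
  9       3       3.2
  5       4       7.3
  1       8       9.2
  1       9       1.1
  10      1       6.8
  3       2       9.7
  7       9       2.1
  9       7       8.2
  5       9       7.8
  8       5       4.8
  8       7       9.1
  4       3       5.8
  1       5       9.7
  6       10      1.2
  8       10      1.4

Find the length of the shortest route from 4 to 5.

Compare a few routes:
4 - 3 - 2 - 9 - 1 - 8 - 5: 5.8+9.7+6.8+7.9+9.2+4.8 = 44.2
4 - 3 - 2 - 9 - 7 - 1 - 5: 5.8+9.7+6.8+8.2+7.8+9.7 = 48
4 - 3 - 2 - 9 - 1 - 5: 5.8+9.7+6.8+7.9+9.7 = 39.9
Cheapest is 4 - 3 - 2 - 9 - 1 - 5 at 39.9 m.

39.9 m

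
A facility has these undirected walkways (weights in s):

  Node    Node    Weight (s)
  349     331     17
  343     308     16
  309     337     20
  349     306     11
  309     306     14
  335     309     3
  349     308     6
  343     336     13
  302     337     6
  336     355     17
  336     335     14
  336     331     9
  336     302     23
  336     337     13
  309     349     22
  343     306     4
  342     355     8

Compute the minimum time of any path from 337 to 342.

Running Dijkstra from 337:
337: 0
302: 6  (via 337)
336: 13  (via 337)
309: 20  (via 337)
331: 22  (via 336)
335: 23  (via 309)
343: 26  (via 336)
306: 30  (via 343)
355: 30  (via 336)
342: 38  (via 355)
Shortest route: 337–336–355–342 = 38 s.

38 s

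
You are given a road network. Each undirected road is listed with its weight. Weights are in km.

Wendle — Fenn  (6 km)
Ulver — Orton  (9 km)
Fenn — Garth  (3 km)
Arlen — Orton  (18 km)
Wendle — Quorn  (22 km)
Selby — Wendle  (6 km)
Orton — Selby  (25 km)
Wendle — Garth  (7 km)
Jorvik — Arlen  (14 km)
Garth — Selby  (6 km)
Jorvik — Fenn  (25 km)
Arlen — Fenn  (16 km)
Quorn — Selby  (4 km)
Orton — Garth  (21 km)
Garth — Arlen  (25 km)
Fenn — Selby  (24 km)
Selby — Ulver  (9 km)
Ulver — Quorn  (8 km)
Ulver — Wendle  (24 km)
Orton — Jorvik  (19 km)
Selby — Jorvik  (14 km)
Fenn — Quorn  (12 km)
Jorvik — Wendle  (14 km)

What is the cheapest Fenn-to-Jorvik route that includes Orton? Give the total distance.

43 km

Shortest Fenn→Orton: Fenn–Garth–Orton = 24
Shortest Orton→Jorvik: Orton–Jorvik = 19
Total via Orton: 24 + 19 = 43 km.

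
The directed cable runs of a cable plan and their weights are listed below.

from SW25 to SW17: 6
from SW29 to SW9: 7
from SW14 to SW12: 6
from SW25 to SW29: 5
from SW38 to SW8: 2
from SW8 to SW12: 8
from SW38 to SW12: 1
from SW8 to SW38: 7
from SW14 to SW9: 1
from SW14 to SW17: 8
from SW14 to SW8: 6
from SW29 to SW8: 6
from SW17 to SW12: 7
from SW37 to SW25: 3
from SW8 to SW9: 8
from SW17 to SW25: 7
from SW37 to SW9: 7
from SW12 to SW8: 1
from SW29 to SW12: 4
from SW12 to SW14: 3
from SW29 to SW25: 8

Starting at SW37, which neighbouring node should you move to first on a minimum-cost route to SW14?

SW25

Candidate routes:
SW37 - SW25 - SW29 - SW12 - SW14: 3+5+4+3 = 15
SW37 - SW25 - SW17 - SW12 - SW14: 3+6+7+3 = 19
The minimum is 15 via SW37 - SW25 - SW29 - SW12 - SW14.
So from SW37 the first move is to SW25.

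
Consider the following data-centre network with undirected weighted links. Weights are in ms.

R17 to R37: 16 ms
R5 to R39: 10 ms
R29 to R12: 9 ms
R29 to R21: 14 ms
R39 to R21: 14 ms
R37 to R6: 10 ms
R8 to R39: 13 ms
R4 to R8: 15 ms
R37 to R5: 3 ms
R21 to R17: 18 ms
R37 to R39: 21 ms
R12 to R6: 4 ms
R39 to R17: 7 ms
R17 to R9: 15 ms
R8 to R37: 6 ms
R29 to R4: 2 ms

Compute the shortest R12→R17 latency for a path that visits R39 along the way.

34 ms

Shortest R12→R39: R12 → R6 → R37 → R5 → R39 = 27
Best R39 to R17: R39 → R17 costing 7
Total via R39: 27 + 7 = 34 ms.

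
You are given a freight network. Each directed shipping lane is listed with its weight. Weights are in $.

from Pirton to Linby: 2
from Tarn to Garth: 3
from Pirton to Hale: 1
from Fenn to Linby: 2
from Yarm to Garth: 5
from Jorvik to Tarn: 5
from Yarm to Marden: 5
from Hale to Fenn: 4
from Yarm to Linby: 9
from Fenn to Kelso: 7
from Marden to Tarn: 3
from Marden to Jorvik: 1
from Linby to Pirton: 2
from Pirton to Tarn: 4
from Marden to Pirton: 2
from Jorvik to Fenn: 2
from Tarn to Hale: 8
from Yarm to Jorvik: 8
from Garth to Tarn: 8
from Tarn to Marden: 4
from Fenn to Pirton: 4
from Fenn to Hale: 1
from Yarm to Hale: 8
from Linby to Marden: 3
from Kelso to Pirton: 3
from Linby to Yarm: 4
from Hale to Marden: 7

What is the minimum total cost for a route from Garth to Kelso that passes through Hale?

$26

Best Garth to Hale: Garth → Tarn → Marden → Pirton → Hale costing 15
Best Hale to Kelso: Hale → Fenn → Kelso costing 11
Total via Hale: 15 + 11 = $26.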